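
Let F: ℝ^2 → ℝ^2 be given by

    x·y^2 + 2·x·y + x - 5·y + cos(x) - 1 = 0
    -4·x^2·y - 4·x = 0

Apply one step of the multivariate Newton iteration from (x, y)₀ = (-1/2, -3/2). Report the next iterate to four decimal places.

(-0.3142, 0.1418)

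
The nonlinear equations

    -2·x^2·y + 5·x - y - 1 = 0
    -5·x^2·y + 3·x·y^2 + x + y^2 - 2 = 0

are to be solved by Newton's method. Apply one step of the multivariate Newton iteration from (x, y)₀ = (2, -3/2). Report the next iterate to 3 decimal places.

At (2, -3/2): F = (22.500, 45.750).
Jacobian J = [[-4·x·y + 5, -2·x^2 - 1], [-10·x·y + 3·y^2 + 1, -5·x^2 + 6·x·y + 2·y]].
At the point, J = [[17.000, -9.000], [37.750, -41.000]] (det J = -357.250).
Solving J·Δ = −F gives Δ = (-1.430, -0.200).
Then the next iterate is (x, y)₁ = (0.570, -1.700).

(0.570, -1.700)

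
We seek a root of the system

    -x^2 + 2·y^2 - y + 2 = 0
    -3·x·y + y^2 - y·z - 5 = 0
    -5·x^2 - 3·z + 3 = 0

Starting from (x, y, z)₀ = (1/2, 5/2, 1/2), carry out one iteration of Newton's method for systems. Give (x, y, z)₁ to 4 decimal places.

(-2.1250, 0.9028, 4.9583)

At (1/2, 5/2, 1/2): F = (11.7500, -3.7500, 0.2500).
Jacobian J = [[-2·x, 4·y - 1, 0], [-3·y, -3·x + 2·y - z, -y], [-10·x, 0, -3]].
At the point, J = [[-1.0000, 9.0000, 0.0000], [-7.5000, 3.0000, -2.5000], [-5.0000, 0.0000, -3.0000]] (det J = -81.0000).
Solving J·Δ = −F gives Δ = (-2.6250, -1.5972, 4.4583).
Then the next iterate is (x, y, z)₁ = (-2.1250, 0.9028, 4.9583).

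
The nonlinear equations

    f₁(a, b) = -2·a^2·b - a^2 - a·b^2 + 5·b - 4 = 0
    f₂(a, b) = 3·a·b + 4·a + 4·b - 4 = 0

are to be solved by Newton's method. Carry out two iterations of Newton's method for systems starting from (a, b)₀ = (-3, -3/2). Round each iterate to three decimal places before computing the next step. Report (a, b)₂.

(0.417, -0.815)

At (-3, -3/2): F = (13.250, -8.500).
Jacobian J = [[-4·a·b - 2·a - b^2, -2·a^2 - 2·a·b + 5], [3·b + 4, 3·a + 4]].
At the point, J = [[-14.250, -22.000], [-0.500, -5.000]] (det J = 60.250).
Solving J·Δ = −F gives Δ = (4.203, -2.120).
Then the next iterate is (a, b)₁ = (1.203, -3.620).
Round to (1.203, -3.620) and repeat: F = (-28.83401, -26.73258), J = [[1.90904, 10.81530], [-6.860, 7.609]].
Δ = (-0.786, 2.805), so (a, b)₂ = (0.417, -0.815).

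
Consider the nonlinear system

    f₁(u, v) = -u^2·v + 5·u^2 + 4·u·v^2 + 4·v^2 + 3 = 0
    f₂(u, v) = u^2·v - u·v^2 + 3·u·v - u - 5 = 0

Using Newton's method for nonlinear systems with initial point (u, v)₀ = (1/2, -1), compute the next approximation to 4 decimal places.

(-0.9361, -1.3152)

At (1/2, -1): F = (10.5000, -7.7500).
Jacobian J = [[-2·u·v + 10·u + 4·v^2, -u^2 + 8·u·v + 8·v], [2·u·v - v^2 + 3·v - 1, u^2 - 2·u·v + 3·u]].
At the point, J = [[10.0000, -12.2500], [-6.0000, 2.7500]] (det J = -46.0000).
Solving J·Δ = −F gives Δ = (-1.4361, -0.3152).
Then the next iterate is (u, v)₁ = (-0.9361, -1.3152).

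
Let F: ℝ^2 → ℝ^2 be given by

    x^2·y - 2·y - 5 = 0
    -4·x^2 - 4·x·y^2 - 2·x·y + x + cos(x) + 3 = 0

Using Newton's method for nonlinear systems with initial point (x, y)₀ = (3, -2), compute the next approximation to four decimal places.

(1.7246, -1.4721)

At (3, -2): F = (-19.0000, -66.989992).
Jacobian J = [[2·x·y, x^2 - 2], [-8·x - 4·y^2 - 2·y - sin(x) + 1, -8·x·y - 2·x]].
At the point, J = [[-12.0000, 7.0000], [-35.141120, 42.0000]] (det J = -258.012160).
Solving J·Δ = −F gives Δ = (-1.2754, 0.5279).
Then the next iterate is (x, y)₁ = (1.7246, -1.4721).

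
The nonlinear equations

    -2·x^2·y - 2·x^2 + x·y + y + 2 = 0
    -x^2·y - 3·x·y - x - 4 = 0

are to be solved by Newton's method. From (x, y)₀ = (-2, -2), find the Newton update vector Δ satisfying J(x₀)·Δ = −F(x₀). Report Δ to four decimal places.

(-0.6383, 2.0426)

At (-2, -2): F = (12.0000, -6.0000).
Jacobian J = [[-4·x·y - 4·x + y, -2·x^2 + x + 1], [-2·x·y - 3·y - 1, -x^2 - 3·x]].
At the point, J = [[-10.0000, -9.0000], [-3.0000, 2.0000]] (det J = -47.0000).
Solving J·Δ = −F gives Δ = (-0.6383, 2.0426).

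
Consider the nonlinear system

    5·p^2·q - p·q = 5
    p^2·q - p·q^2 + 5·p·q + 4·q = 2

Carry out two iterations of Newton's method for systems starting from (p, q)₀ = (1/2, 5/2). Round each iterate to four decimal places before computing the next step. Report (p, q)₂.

At (1/2, 5/2): F = (-3.1250, 11.7500).
Jacobian J = [[10·p·q - q, 5·p^2 - p], [2·p·q - q^2 + 5·q, p^2 - 2·p·q + 5·p + 4]].
At the point, J = [[10.0000, 0.7500], [8.7500, 4.2500]] (det J = 35.9375).
Solving J·Δ = −F gives Δ = (0.6148, -4.0304).
Then the next iterate is (p, q)₁ = (1.1148, -1.5304).
Round to (1.1148, -1.5304) and repeat: F = (-12.803655, -21.164999), J = [[-15.530499, 5.099095], [-13.406304, 14.228959]].
Δ = (-0.4866, 1.0290), so (p, q)₂ = (0.6282, -0.5014).

(0.6282, -0.5014)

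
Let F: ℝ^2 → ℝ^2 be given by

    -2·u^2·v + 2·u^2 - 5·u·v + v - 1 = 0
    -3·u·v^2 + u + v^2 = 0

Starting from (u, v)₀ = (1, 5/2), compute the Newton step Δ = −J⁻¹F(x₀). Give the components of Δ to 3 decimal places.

At (1, 5/2): F = (-14.000, -11.500).
Jacobian J = [[-4·u·v + 4·u - 5·v, -2·u^2 - 5·u + 1], [-3·v^2 + 1, -6·u·v + 2·v]].
At the point, J = [[-18.500, -6.000], [-17.750, -10.000]] (det J = 78.500).
Solving J·Δ = −F gives Δ = (-0.904, 0.455).

(-0.904, 0.455)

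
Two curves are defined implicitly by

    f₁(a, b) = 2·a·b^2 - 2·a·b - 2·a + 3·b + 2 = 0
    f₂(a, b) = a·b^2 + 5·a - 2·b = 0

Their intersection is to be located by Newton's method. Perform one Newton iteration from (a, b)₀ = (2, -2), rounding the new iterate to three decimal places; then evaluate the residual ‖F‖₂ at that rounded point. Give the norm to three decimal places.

71.711

At (2, -2): F = (16.000, 22.000).
Jacobian J = [[2·b^2 - 2·b - 2, 4·a·b - 2·a + 3], [b^2 + 5, 2·a·b - 2]].
At the point, J = [[10.000, -17.000], [9.000, -10.000]] (det J = 53.000).
Solving J·Δ = −F gives Δ = (-4.038, -1.434).
Then the next iterate is (a, b)₁ = (-2.038, -3.434).
Re-evaluating at (-2.038, -3.434): F = (-66.28863, -27.35482), so ‖F‖₂ = 71.711.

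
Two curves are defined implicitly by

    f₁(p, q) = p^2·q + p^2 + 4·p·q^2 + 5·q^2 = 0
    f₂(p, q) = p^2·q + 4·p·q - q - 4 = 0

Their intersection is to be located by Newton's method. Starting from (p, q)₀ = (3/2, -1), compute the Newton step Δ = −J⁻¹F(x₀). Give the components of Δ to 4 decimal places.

(-1.3038, 0.2929)

At (3/2, -1): F = (11.0000, -11.2500).
Jacobian J = [[2·p·q + 2·p + 4·q^2, p^2 + 8·p·q + 10·q], [2·p·q + 4·q, p^2 + 4·p - 1]].
At the point, J = [[4.0000, -19.7500], [-7.0000, 7.2500]] (det J = -109.2500).
Solving J·Δ = −F gives Δ = (-1.3038, 0.2929).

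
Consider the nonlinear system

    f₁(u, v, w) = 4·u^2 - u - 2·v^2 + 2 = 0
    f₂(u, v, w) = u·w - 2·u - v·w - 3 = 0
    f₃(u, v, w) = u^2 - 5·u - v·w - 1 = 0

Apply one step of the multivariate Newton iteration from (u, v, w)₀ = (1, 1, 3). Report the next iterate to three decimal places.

(-0.706, -1.235, 6.824)

At (1, 1, 3): F = (3.000, -5.000, -8.000).
Jacobian J = [[8·u - 1, -4·v, 0], [w - 2, -w, u - v], [2·u - 5, -w, -v]].
At the point, J = [[7.000, -4.000, 0.000], [1.000, -3.000, 0.000], [-3.000, -3.000, -1.000]] (det J = 17.000).
Solving J·Δ = −F gives Δ = (-1.706, -2.235, 3.824).
Then the next iterate is (u, v, w)₁ = (-0.706, -1.235, 6.824).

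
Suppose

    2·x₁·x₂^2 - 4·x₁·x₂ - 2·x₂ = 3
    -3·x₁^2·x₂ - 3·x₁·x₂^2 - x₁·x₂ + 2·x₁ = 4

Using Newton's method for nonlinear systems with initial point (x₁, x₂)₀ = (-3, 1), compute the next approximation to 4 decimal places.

At (-3, 1): F = (1.0000, -25.0000).
Jacobian J = [[2·x₂^2 - 4·x₂, 4·x₁·x₂ - 4·x₁ - 2], [-6·x₁·x₂ - 3·x₂^2 - x₂ + 2, -3·x₁^2 - 6·x₁·x₂ - x₁]].
At the point, J = [[-2.0000, -2.0000], [16.0000, -6.0000]] (det J = 44.0000).
Solving J·Δ = −F gives Δ = (1.2727, -0.7727).
Then the next iterate is (x₁, x₂)₁ = (-1.7273, 0.2273).

(-1.7273, 0.2273)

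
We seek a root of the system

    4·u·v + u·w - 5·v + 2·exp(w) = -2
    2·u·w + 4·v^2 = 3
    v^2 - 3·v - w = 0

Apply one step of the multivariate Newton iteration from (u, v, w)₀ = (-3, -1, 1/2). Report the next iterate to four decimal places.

At (-3, -1, 1/2): F = (20.797443, -2.0000, 3.5000).
Jacobian J = [[4·v + w, 4·u - 5, u + 2·exp(w)], [2·w, 8·v, 2·u], [0, 2·v - 3, -1]].
At the point, J = [[-3.5000, -17.0000, 0.297443], [1.0000, -8.0000, -6.0000], [0.0000, -5.0000, -1.0000]] (det J = 58.512787).
Solving J·Δ = −F gives Δ = (0.9441, 1.0025, -1.5127).
Then the next iterate is (u, v, w)₁ = (-2.0559, 0.0025, -1.0127).

(-2.0559, 0.0025, -1.0127)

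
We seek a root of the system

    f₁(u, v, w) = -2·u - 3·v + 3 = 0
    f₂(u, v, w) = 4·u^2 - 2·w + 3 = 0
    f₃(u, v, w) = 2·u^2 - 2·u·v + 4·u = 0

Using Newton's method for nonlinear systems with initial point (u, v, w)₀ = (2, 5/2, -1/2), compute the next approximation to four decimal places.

(0.2069, 0.8621, -4.8448)

At (2, 5/2, -1/2): F = (-8.5000, 20.0000, 6.0000).
Jacobian J = [[-2, -3, 0], [8·u, 0, -2], [4·u - 2·v + 4, -2·u, 0]].
At the point, J = [[-2.0000, -3.0000, 0.0000], [16.0000, 0.0000, -2.0000], [7.0000, -4.0000, 0.0000]] (det J = 58.0000).
Solving J·Δ = −F gives Δ = (-1.7931, -1.6379, -4.3448).
Then the next iterate is (u, v, w)₁ = (0.2069, 0.8621, -4.8448).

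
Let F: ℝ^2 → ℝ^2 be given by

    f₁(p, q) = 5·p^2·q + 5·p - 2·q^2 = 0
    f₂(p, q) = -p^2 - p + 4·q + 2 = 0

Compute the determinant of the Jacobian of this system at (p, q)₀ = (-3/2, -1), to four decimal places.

49.5000

J = [[10·p·q + 5, 5·p^2 - 4·q], [-2·p - 1, 4]].
At the point, J = [[20.0000, 15.2500], [2.0000, 4.0000]].
det J = 49.5000.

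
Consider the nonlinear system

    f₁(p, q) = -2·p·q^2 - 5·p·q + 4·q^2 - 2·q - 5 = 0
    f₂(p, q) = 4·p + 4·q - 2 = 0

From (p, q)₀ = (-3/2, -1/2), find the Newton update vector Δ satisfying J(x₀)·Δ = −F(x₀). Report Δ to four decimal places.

(2.7857, -0.2857)

At (-3/2, -1/2): F = (-6.0000, -10.0000).
Jacobian J = [[-2·q^2 - 5·q, -4·p·q - 5·p + 8·q - 2], [4, 4]].
At the point, J = [[2.0000, -1.5000], [4.0000, 4.0000]] (det J = 14.0000).
Solving J·Δ = −F gives Δ = (2.7857, -0.2857).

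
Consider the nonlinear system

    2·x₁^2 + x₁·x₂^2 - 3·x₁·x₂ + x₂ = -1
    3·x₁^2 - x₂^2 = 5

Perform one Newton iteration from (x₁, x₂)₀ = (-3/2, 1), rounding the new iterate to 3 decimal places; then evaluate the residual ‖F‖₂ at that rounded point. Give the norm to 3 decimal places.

At (-3/2, 1): F = (9.500, 0.750).
Jacobian J = [[4·x₁ + x₂^2 - 3·x₂, 2·x₁·x₂ - 3·x₁ + 1], [6·x₁, -2·x₂]].
At the point, J = [[-8.000, 2.500], [-9.000, -2.000]] (det J = 38.500).
Solving J·Δ = −F gives Δ = (0.542, -2.065).
Then the next iterate is (x₁, x₂)₁ = (-0.958, -1.065).
Re-evaluating at (-0.958, -1.065): F = (-2.37687, -3.38093), so ‖F‖₂ = 4.133.

4.133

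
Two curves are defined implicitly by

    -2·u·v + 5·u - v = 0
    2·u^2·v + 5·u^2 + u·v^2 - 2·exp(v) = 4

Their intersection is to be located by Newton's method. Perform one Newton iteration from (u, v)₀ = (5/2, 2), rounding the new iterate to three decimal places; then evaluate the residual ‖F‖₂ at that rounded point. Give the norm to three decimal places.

At (5/2, 2): F = (0.500, 47.47189).
Jacobian J = [[-2·v + 5, -2·u - 1], [4·u·v + 10·u + v^2, 2·u^2 + 2·u·v - 2·exp(v)]].
At the point, J = [[1.000, -6.000], [49.000, 7.72189]] (det J = 301.72189).
Solving J·Δ = −F gives Δ = (-0.957, -0.076).
Then the next iterate is (u, v)₁ = (1.543, 1.924).
Re-evaluating at (1.543, 1.924): F = (-0.14646, 9.08100), so ‖F‖₂ = 9.082.

9.082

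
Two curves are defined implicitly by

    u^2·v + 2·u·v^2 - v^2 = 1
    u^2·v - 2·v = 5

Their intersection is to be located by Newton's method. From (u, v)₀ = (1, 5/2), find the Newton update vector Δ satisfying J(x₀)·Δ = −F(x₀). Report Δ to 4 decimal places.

(0.7842, -3.5789)

At (1, 5/2): F = (7.7500, -7.5000).
Jacobian J = [[2·u·v + 2·v^2, u^2 + 4·u·v - 2·v], [2·u·v, u^2 - 2]].
At the point, J = [[17.5000, 6.0000], [5.0000, -1.0000]] (det J = -47.5000).
Solving J·Δ = −F gives Δ = (0.7842, -3.5789).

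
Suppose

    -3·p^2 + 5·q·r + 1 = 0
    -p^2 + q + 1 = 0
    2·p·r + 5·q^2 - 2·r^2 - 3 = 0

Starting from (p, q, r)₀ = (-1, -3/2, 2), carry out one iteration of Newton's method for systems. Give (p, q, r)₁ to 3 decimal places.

(-0.552, -0.896, 0.897)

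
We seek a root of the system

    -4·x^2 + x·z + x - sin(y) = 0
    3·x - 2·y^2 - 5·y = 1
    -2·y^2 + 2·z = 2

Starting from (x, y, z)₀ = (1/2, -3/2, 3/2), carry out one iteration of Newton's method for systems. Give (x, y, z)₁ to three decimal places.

At (1/2, -3/2, 3/2): F = (1.24749, 3.500, -3.500).
Jacobian J = [[-8·x + z + 1, -cos(y), x], [3, -4·y - 5, 0], [0, -4·y, 2]].
At the point, J = [[-1.500, -0.07074, 0.500], [3.000, 1.000, 0.000], [0.000, 6.000, 2.000]] (det J = 6.42442).
Solving J·Δ = −F gives Δ = (-2.372, 3.617, -9.100).
Then the next iterate is (x, y, z)₁ = (-1.872, 2.117, -7.600).

(-1.872, 2.117, -7.600)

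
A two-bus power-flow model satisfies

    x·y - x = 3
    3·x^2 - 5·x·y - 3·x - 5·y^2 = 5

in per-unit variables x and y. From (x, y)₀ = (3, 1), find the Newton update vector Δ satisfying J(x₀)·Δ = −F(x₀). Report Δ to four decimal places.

(3.2000, 1.0000)

At (3, 1): F = (-3.0000, -7.0000).
Jacobian J = [[y - 1, x], [6·x - 5·y - 3, -5·x - 10·y]].
At the point, J = [[0.0000, 3.0000], [10.0000, -25.0000]] (det J = -30.0000).
Solving J·Δ = −F gives Δ = (3.2000, 1.0000).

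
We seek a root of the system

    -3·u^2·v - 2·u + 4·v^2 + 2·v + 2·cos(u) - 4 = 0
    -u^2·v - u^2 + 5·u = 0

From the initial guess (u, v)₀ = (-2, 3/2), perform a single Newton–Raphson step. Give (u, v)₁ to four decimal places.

(-1.3352, -1.0069)

At (-2, 3/2): F = (-6.832294, -20.0000).
Jacobian J = [[-6·u·v - 2·sin(u) - 2, -3·u^2 + 8·v + 2], [-2·u·v - 2·u + 5, -u^2]].
At the point, J = [[17.818595, 2.0000], [15.0000, -4.0000]] (det J = -101.274379).
Solving J·Δ = −F gives Δ = (0.6648, -2.5069).
Then the next iterate is (u, v)₁ = (-1.3352, -1.0069).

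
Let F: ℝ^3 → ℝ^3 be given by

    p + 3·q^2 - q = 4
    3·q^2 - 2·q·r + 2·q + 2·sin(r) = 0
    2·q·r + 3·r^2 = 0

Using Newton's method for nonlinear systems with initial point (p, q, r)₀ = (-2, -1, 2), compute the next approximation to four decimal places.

(4.8648, -0.3050, 0.9220)

At (-2, -1, 2): F = (-2.0000, 6.818595, 8.0000).
Jacobian J = [[1, 6·q - 1, 0], [0, 6·q - 2·r + 2, -2·q + 2·cos(r)], [0, 2·r, 2·q + 6·r]].
At the point, J = [[1.0000, -7.0000, 0.0000], [0.0000, -8.0000, 1.167706], [0.0000, 4.0000, 10.0000]] (det J = -84.670825).
Solving J·Δ = −F gives Δ = (6.8648, 0.6950, -1.0780).
Then the next iterate is (p, q, r)₁ = (4.8648, -0.3050, 0.9220).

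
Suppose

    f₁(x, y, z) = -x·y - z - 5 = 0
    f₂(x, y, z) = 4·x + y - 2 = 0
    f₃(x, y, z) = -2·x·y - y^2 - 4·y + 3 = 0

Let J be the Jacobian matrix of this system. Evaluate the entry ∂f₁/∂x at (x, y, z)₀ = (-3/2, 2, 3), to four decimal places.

∂f₁/∂x = -y.
At (-3/2, 2, 3) this is -2.0000.

-2.0000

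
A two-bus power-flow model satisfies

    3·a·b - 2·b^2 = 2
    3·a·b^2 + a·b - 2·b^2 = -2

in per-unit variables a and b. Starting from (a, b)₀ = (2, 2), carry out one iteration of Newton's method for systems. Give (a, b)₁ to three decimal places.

At (2, 2): F = (2.000, 22.000).
Jacobian J = [[3·b, 3·a - 4·b], [3·b^2 + b, 6·a·b + a - 4·b]].
At the point, J = [[6.000, -2.000], [14.000, 18.000]] (det J = 136.000).
Solving J·Δ = −F gives Δ = (-0.588, -0.765).
Then the next iterate is (a, b)₁ = (1.412, 1.235).

(1.412, 1.235)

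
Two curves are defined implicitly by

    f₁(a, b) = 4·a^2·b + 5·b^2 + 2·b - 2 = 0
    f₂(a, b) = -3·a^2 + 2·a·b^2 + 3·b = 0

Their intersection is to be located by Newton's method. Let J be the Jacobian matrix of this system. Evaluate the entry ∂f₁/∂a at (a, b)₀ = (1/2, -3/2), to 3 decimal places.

∂f₁/∂a = 8·a·b.
At (1/2, -3/2) this is -6.000.

-6.000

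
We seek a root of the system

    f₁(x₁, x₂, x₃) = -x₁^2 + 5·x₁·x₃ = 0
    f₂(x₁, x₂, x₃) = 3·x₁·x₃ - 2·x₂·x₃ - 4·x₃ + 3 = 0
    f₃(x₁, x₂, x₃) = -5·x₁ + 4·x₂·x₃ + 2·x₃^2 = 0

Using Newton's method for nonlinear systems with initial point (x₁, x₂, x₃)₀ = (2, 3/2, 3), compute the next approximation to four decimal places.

(-1.3913, -3.7754, 4.1304)

At (2, 3/2, 3): F = (26.0000, 0.0000, 26.0000).
Jacobian J = [[-2·x₁ + 5·x₃, 0, 5·x₁], [3·x₃, -2·x₃, 3·x₁ - 2·x₂ - 4], [-5, 4·x₃, 4·x₂ + 4·x₃]].
At the point, J = [[11.0000, 0.0000, 10.0000], [9.0000, -6.0000, -1.0000], [-5.0000, 12.0000, 18.0000]] (det J = -276.0000).
Solving J·Δ = −F gives Δ = (-3.3913, -5.2754, 1.1304).
Then the next iterate is (x₁, x₂, x₃)₁ = (-1.3913, -3.7754, 4.1304).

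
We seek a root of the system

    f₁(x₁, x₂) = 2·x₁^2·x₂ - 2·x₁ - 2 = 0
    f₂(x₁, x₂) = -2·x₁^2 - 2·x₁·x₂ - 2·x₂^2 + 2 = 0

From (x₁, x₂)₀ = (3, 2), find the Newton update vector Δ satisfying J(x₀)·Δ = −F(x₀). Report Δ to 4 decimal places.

(12.8000, -17.2000)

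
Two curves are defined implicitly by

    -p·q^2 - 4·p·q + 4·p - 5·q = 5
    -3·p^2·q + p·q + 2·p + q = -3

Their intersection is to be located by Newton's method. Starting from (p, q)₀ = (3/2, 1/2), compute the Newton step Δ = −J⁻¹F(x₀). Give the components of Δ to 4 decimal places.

(2.1320, -0.0915)

At (3/2, 1/2): F = (-4.8750, 3.8750).
Jacobian J = [[-q^2 - 4·q + 4, -2·p·q - 4·p - 5], [-6·p·q + q + 2, -3·p^2 + p + 1]].
At the point, J = [[1.7500, -12.5000], [-2.0000, -4.2500]] (det J = -32.4375).
Solving J·Δ = −F gives Δ = (2.1320, -0.0915).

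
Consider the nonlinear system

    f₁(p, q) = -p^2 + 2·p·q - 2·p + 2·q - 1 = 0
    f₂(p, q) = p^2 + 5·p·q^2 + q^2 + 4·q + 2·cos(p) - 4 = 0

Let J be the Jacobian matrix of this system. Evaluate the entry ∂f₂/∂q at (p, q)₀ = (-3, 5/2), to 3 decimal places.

∂f₂/∂q = 10·p·q + 2·q + 4.
At (-3, 5/2) this is -66.000.

-66.000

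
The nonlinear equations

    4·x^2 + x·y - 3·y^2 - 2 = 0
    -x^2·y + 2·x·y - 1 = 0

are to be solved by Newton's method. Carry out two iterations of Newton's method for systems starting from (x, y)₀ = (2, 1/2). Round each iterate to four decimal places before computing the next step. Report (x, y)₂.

(-2.6300, 1.0000)

At (2, 1/2): F = (14.2500, -1.0000).
Jacobian J = [[8·x + y, x - 6·y], [-2·x·y + 2·y, -x^2 + 2·x]].
At the point, J = [[16.5000, -1.0000], [-1.0000, 0.0000]] (det J = -1.0000).
Solving J·Δ = −F gives Δ = (-1.0000, -2.2500).
Then the next iterate is (x, y)₁ = (1.0000, -1.7500).
Round to (1.0000, -1.7500) and repeat: F = (-8.9375, -2.7500), J = [[6.2500, 11.5000], [0.0000, 1.0000]].
Δ = (-3.6300, 2.7500), so (x, y)₂ = (-2.6300, 1.0000).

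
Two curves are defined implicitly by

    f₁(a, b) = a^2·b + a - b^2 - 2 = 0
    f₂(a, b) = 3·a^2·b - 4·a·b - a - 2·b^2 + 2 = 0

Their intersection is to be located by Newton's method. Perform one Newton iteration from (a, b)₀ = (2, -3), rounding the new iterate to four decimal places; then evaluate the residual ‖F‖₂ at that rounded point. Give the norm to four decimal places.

At (2, -3): F = (-21.0000, -30.0000).
Jacobian J = [[2·a·b + 1, a^2 - 2·b], [6·a·b - 4·b - 1, 3·a^2 - 4·a - 4·b]].
At the point, J = [[-11.0000, 10.0000], [-25.0000, 16.0000]] (det J = 74.0000).
Solving J·Δ = −F gives Δ = (0.4865, 2.6351).
Then the next iterate is (a, b)₁ = (2.4865, -0.3649).
Re-evaluating at (2.4865, -0.3649): F = (-1.902713, -3.891691), so ‖F‖₂ = 4.3319.

4.3319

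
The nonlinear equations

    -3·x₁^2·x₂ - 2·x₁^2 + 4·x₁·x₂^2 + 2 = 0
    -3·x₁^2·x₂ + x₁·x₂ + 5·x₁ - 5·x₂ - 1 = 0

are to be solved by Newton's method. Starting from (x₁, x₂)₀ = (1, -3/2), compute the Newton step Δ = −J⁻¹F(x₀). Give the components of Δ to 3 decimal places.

(-1.374, -0.383)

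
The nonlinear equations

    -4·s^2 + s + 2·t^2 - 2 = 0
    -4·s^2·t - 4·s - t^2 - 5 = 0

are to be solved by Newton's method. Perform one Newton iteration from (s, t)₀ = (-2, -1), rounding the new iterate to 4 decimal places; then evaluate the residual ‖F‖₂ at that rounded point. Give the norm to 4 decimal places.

At (-2, -1): F = (-18.0000, 18.0000).
Jacobian J = [[-8·s + 1, 4·t], [-8·s·t - 4, -4·s^2 - 2·t]].
At the point, J = [[17.0000, -4.0000], [-20.0000, -14.0000]] (det J = -318.0000).
Solving J·Δ = −F gives Δ = (1.0189, -0.1698).
Then the next iterate is (s, t)₁ = (-0.9811, -1.1698).
Re-evaluating at (-0.9811, -1.1698): F = (-4.094465, 2.059966), so ‖F‖₂ = 4.5835.

4.5835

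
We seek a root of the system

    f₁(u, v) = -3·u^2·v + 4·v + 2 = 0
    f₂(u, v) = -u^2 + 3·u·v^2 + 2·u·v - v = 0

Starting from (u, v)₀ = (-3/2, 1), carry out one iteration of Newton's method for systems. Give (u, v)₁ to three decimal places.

At (-3/2, 1): F = (-0.750, -10.750).
Jacobian J = [[-6·u·v, -3·u^2 + 4], [-2·u + 3·v^2 + 2·v, 6·u·v + 2·u - 1]].
At the point, J = [[9.000, -2.750], [8.000, -13.000]] (det J = -95.000).
Solving J·Δ = −F gives Δ = (-0.209, -0.955).
Then the next iterate is (u, v)₁ = (-1.709, 0.045).

(-1.709, 0.045)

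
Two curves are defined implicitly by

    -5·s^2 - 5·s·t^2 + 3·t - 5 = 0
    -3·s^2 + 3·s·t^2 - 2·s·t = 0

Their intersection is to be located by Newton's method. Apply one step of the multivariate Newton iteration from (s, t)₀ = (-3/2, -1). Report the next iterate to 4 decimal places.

At (-3/2, -1): F = (-11.7500, -14.2500).
Jacobian J = [[-10·s - 5·t^2, -10·s·t + 3], [-6·s + 3·t^2 - 2·t, 6·s·t - 2·s]].
At the point, J = [[10.0000, -12.0000], [14.0000, 12.0000]] (det J = 288.0000).
Solving J·Δ = −F gives Δ = (1.0833, -0.0764).
Then the next iterate is (s, t)₁ = (-0.4167, -1.0764).

(-0.4167, -1.0764)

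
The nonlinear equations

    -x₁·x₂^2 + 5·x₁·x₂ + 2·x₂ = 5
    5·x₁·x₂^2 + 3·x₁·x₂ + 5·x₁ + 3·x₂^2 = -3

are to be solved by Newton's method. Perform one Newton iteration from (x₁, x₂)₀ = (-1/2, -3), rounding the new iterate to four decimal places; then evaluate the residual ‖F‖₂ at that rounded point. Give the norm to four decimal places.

3.2831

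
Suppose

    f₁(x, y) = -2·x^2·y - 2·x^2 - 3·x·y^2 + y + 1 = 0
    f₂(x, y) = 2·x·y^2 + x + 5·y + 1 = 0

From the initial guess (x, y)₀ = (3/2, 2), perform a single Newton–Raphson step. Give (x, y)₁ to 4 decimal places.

(1.6335, 0.4882)

At (3/2, 2): F = (-28.5000, 24.5000).
Jacobian J = [[-4·x·y - 4·x - 3·y^2, -2·x^2 - 6·x·y + 1], [2·y^2 + 1, 4·x·y + 5]].
At the point, J = [[-30.0000, -21.5000], [9.0000, 17.0000]] (det J = -316.5000).
Solving J·Δ = −F gives Δ = (0.1335, -1.5118).
Then the next iterate is (x, y)₁ = (1.6335, 0.4882).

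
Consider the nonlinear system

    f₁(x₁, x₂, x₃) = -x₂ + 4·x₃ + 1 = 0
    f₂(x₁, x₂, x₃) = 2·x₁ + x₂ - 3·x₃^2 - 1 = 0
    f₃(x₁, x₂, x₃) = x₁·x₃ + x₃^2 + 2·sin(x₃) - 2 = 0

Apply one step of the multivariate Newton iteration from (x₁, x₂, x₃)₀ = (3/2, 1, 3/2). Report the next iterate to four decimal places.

At (3/2, 1, 3/2): F = (6.0000, -3.7500, 4.494990).
Jacobian J = [[0, -1, 4], [2, 1, -6·x₃], [x₃, 0, x₁ + 2·x₃ + 2·cos(x₃)]].
At the point, J = [[0.0000, -1.0000, 4.0000], [2.0000, 1.0000, -9.0000], [1.5000, 0.0000, 4.641474]] (det J = 16.782949).
Solving J·Δ = −F gives Δ = (-1.9614, 4.6617, -0.3346).
Then the next iterate is (x₁, x₂, x₃)₁ = (-0.4614, 5.6617, 1.1654).

(-0.4614, 5.6617, 1.1654)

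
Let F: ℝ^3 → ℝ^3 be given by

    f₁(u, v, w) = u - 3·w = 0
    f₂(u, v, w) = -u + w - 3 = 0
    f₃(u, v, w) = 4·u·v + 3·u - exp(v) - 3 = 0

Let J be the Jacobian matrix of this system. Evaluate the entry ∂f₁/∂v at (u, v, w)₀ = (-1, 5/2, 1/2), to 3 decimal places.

∂f₁/∂v = 0.
At (-1, 5/2, 1/2) this is 0.000.

0.000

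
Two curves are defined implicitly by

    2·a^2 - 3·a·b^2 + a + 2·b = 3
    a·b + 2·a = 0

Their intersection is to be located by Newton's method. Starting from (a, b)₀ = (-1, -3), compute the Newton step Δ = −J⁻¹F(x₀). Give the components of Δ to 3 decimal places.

(0.214, 0.786)

At (-1, -3): F = (19.000, 1.000).
Jacobian J = [[4·a - 3·b^2 + 1, -6·a·b + 2], [b + 2, a]].
At the point, J = [[-30.000, -16.000], [-1.000, -1.000]] (det J = 14.000).
Solving J·Δ = −F gives Δ = (0.214, 0.786).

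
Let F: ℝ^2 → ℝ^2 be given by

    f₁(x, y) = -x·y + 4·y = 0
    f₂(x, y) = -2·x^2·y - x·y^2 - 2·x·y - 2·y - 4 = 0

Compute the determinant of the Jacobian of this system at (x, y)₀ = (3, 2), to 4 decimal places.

J = [[-y, -x + 4], [-4·x·y - y^2 - 2·y, -2·x^2 - 2·x·y - 2·x - 2]].
At the point, J = [[-2.0000, 1.0000], [-32.0000, -38.0000]].
det J = 108.0000.

108.0000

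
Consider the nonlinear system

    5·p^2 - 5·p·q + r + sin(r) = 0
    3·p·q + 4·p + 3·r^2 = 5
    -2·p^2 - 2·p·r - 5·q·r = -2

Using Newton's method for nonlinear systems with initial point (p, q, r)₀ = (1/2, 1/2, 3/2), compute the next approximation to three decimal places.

At (1/2, 1/2, 3/2): F = (2.49749, 4.500, -3.750).
Jacobian J = [[10·p - 5·q, -5·p, cos(r) + 1], [3·q + 4, 3·p, 6·r], [-4·p - 2·r, -5·r, -2·p - 5·q]].
At the point, J = [[2.500, -2.500, 1.07074], [5.500, 1.500, 9.000], [-5.000, -7.500, -3.500]] (det J = 183.86262).
Solving J·Δ = −F gives Δ = (-0.927, 0.094, 0.051).
Then the next iterate is (p, q, r)₁ = (-0.427, 0.594, 1.551).

(-0.427, 0.594, 1.551)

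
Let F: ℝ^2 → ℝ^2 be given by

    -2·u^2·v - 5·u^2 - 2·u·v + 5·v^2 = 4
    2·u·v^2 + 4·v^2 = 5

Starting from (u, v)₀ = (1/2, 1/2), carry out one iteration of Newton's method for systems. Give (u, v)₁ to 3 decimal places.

At (1/2, 1/2): F = (-4.750, -3.750).
Jacobian J = [[-4·u·v - 10·u - 2·v, -2·u^2 - 2·u + 10·v], [2·v^2, 4·u·v + 8·v]].
At the point, J = [[-7.000, 3.500], [0.500, 5.000]] (det J = -36.750).
Solving J·Δ = −F gives Δ = (-0.289, 0.779).
Then the next iterate is (u, v)₁ = (0.211, 1.279).

(0.211, 1.279)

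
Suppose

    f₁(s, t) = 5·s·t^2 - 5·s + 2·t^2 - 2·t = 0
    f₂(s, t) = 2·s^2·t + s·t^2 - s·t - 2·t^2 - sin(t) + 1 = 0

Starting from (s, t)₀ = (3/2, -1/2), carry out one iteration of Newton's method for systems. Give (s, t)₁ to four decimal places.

At (3/2, -1/2): F = (-4.1250, -0.145574).
Jacobian J = [[5·t^2 - 5, 10·s·t + 4·t - 2], [4·s·t + t^2 - t, 2·s^2 + 2·s·t - s - 4·t - cos(t)]].
At the point, J = [[-3.7500, -11.5000], [-2.2500, 2.622417]] (det J = -35.709065).
Solving J·Δ = −F gives Δ = (-0.3498, -0.2446).
Then the next iterate is (s, t)₁ = (1.1502, -0.7446).

(1.1502, -0.7446)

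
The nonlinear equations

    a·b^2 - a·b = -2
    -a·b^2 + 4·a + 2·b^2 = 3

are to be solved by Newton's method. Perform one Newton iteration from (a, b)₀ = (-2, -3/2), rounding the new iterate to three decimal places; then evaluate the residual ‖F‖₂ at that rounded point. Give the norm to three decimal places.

0.253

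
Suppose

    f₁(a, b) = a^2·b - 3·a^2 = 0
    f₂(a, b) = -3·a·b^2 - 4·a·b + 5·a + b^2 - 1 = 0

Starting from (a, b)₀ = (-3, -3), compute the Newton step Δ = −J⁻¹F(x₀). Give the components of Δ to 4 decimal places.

At (-3, -3): F = (-54.0000, 38.0000).
Jacobian J = [[2·a·b - 6·a, a^2], [-3·b^2 - 4·b + 5, -6·a·b - 4·a + 2·b]].
At the point, J = [[36.0000, 9.0000], [-10.0000, -48.0000]] (det J = -1638.0000).
Solving J·Δ = −F gives Δ = (1.3736, 0.5055).

(1.3736, 0.5055)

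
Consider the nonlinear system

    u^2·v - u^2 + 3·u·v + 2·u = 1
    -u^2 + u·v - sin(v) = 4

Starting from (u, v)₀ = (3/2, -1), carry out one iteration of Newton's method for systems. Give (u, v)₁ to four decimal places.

(-0.4680, -2.0038)

At (3/2, -1): F = (-7.0000, -6.908529).
Jacobian J = [[2·u·v - 2·u + 3·v + 2, u^2 + 3·u], [-2·u + v, u - cos(v)]].
At the point, J = [[-7.0000, 6.7500], [-4.0000, 0.959698]] (det J = 20.282116).
Solving J·Δ = −F gives Δ = (-1.9680, -1.0038).
Then the next iterate is (u, v)₁ = (-0.4680, -2.0038).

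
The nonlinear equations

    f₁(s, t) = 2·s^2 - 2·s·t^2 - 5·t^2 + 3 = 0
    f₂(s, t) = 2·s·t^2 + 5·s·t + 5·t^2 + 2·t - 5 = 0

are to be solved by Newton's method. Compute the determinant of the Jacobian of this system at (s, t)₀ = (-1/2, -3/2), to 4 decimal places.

J = [[4·s - 2·t^2, -4·s·t - 10·t], [2·t^2 + 5·t, 4·s·t + 5·s + 10·t + 2]].
At the point, J = [[-6.5000, 12.0000], [-3.0000, -12.5000]].
det J = 117.2500.

117.2500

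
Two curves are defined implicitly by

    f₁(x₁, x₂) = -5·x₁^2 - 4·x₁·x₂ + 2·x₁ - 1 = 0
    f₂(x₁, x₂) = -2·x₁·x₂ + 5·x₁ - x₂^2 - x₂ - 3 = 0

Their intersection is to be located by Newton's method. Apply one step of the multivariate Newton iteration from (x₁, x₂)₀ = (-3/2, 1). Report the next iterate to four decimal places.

(1.6667, -4.3194)

At (-3/2, 1): F = (-9.2500, -9.5000).
Jacobian J = [[-10·x₁ - 4·x₂ + 2, -4·x₁], [-2·x₂ + 5, -2·x₁ - 2·x₂ - 1]].
At the point, J = [[13.0000, 6.0000], [3.0000, 0.0000]] (det J = -18.0000).
Solving J·Δ = −F gives Δ = (3.1667, -5.3194).
Then the next iterate is (x₁, x₂)₁ = (1.6667, -4.3194).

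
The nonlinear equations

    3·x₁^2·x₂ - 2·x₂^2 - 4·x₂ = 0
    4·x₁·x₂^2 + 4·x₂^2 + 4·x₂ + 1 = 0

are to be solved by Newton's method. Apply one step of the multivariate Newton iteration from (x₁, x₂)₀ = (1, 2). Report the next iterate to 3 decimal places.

(0.984, 0.868)

At (1, 2): F = (-10.000, 41.000).
Jacobian J = [[6·x₁·x₂, 3·x₁^2 - 4·x₂ - 4], [4·x₂^2, 8·x₁·x₂ + 8·x₂ + 4]].
At the point, J = [[12.000, -9.000], [16.000, 36.000]] (det J = 576.000).
Solving J·Δ = −F gives Δ = (-0.016, -1.132).
Then the next iterate is (x₁, x₂)₁ = (0.984, 0.868).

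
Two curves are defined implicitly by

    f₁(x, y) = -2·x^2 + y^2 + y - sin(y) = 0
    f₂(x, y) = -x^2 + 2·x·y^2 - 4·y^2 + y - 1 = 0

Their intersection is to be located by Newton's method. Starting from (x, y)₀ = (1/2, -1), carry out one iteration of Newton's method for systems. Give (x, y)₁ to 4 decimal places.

(0.0428, -0.1847)

At (1/2, -1): F = (0.341471, -5.2500).
Jacobian J = [[-4·x, 2·y - cos(y) + 1], [-2·x + 2·y^2, 4·x·y - 8·y + 1]].
At the point, J = [[-2.0000, -1.540302], [1.0000, 7.0000]] (det J = -12.459698).
Solving J·Δ = −F gives Δ = (-0.4572, 0.8153).
Then the next iterate is (x, y)₁ = (0.0428, -0.1847).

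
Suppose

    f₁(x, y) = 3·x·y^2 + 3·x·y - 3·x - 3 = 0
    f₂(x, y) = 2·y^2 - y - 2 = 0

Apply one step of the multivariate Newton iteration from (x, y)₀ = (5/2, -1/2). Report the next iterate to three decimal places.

(-0.800, -0.833)

At (5/2, -1/2): F = (-12.375, -1.000).
Jacobian J = [[3·y^2 + 3·y - 3, 6·x·y + 3·x], [0, 4·y - 1]].
At the point, J = [[-3.750, 0.000], [0.000, -3.000]] (det J = 11.250).
Solving J·Δ = −F gives Δ = (-3.300, -0.333).
Then the next iterate is (x, y)₁ = (-0.800, -0.833).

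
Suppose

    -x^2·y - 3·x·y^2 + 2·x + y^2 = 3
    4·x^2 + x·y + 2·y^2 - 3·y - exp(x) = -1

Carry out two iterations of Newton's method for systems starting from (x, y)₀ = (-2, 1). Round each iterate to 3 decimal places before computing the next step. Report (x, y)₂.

At (-2, 1): F = (-4.000, 13.86466).
Jacobian J = [[-2·x·y - 3·y^2 + 2, -x^2 - 6·x·y + 2·y], [8·x + y - exp(x), x + 4·y - 3]].
At the point, J = [[3.000, 10.000], [-15.13534, -1.000]] (det J = 148.35335).
Solving J·Δ = −F gives Δ = (0.908, 0.128).
Then the next iterate is (x, y)₁ = (-1.092, 1.128).
Round to (-1.092, 1.128) and repeat: F = (-1.08839, 3.36330), J = [[0.64640, 8.45419], [-7.94354, 0.420]].
Δ = (0.428, 0.096), so (x, y)₂ = (-0.664, 1.224).

(-0.664, 1.224)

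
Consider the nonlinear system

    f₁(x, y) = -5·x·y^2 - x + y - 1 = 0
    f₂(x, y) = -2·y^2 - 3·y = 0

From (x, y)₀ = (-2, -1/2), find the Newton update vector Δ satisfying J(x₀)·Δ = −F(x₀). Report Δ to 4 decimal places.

At (-2, -1/2): F = (3.0000, 1.0000).
Jacobian J = [[-5·y^2 - 1, -10·x·y + 1], [0, -4·y - 3]].
At the point, J = [[-2.2500, -9.0000], [0.0000, -1.0000]] (det J = 2.2500).
Solving J·Δ = −F gives Δ = (-2.6667, 1.0000).

(-2.6667, 1.0000)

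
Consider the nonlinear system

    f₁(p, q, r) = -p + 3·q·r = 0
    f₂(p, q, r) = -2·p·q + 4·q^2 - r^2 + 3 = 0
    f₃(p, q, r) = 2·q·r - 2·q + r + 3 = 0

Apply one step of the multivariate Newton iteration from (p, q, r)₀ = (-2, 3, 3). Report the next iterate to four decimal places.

At (-2, 3, 3): F = (29.0000, 42.0000, 18.0000).
Jacobian J = [[-1, 3·r, 3·q], [-2·q, -2·p + 8·q, -2·r], [0, 2·r - 2, 2·q + 1]].
At the point, J = [[-1.0000, 9.0000, 9.0000], [-6.0000, 28.0000, -6.0000], [0.0000, 4.0000, 7.0000]] (det J = -58.0000).
Solving J·Δ = −F gives Δ = (-4.5172, -2.6897, -1.0345).
Then the next iterate is (p, q, r)₁ = (-6.5172, 0.3103, 1.9655).

(-6.5172, 0.3103, 1.9655)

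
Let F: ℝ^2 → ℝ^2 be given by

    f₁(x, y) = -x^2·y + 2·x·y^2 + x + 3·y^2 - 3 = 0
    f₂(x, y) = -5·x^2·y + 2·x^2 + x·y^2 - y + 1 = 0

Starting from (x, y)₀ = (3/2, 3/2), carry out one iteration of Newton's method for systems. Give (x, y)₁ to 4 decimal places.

(1.1180, 0.9766)

At (3/2, 3/2): F = (8.6250, -9.5000).
Jacobian J = [[-2·x·y + 2·y^2 + 1, -x^2 + 4·x·y + 6·y], [-10·x·y + 4·x + y^2, -5·x^2 + 2·x·y - 1]].
At the point, J = [[1.0000, 15.7500], [-14.2500, -7.7500]] (det J = 216.6875).
Solving J·Δ = −F gives Δ = (-0.3820, -0.5234).
Then the next iterate is (x, y)₁ = (1.1180, 0.9766).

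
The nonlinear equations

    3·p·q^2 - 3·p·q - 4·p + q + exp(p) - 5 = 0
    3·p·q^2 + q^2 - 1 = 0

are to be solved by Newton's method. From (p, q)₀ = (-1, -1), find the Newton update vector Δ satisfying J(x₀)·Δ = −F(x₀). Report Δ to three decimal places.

(-0.026, 0.769)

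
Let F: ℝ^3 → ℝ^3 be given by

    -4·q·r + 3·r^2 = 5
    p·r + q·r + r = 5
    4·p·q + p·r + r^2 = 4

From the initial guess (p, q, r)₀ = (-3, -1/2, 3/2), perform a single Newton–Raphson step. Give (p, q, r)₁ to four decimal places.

(2.1350, -0.7348, 0.9401)

At (-3, -1/2, 3/2): F = (4.7500, -8.7500, -0.2500).
Jacobian J = [[0, -4·r, -4·q + 6·r], [r, r, p + q + 1], [4·q + r, 4·p, p + 2·r]].
At the point, J = [[0.0000, -6.0000, 11.0000], [1.5000, 1.5000, -2.5000], [-0.5000, -12.0000, 0.0000]] (det J = -197.2500).
Solving J·Δ = −F gives Δ = (5.1350, -0.2348, -0.5599).
Then the next iterate is (p, q, r)₁ = (2.1350, -0.7348, 0.9401).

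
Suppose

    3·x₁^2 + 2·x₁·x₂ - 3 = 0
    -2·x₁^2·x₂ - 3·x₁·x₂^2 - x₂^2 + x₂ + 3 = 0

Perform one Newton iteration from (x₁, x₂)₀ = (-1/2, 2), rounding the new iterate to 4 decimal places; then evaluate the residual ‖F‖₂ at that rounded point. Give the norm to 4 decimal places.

At (-1/2, 2): F = (-4.2500, 6.0000).
Jacobian J = [[6·x₁ + 2·x₂, 2·x₁], [-4·x₁·x₂ - 3·x₂^2, -2·x₁^2 - 6·x₁·x₂ - 2·x₂ + 1]].
At the point, J = [[1.0000, -1.0000], [-8.0000, 2.5000]] (det J = -5.5000).
Solving J·Δ = −F gives Δ = (-0.8409, -5.0909).
Then the next iterate is (x₁, x₂)₁ = (-1.3409, -3.0909).
Re-evaluating at (-1.3409, -3.0909): F = (10.683214, 39.901912), so ‖F‖₂ = 41.3073.

41.3073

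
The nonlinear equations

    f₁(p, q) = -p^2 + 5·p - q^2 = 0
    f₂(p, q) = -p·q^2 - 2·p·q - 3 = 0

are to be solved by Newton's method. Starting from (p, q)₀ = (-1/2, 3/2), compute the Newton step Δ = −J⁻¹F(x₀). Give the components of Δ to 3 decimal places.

At (-1/2, 3/2): F = (-5.000, -0.375).
Jacobian J = [[-2·p + 5, -2·q], [-q^2 - 2·q, -2·p·q - 2·p]].
At the point, J = [[6.000, -3.000], [-5.250, 2.500]] (det J = -0.750).
Solving J·Δ = −F gives Δ = (-18.167, -38.000).

(-18.167, -38.000)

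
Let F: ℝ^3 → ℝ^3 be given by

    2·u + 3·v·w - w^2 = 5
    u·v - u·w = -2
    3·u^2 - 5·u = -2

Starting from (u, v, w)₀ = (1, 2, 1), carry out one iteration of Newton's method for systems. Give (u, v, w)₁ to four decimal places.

(1.0000, 0.0000, 2.0000)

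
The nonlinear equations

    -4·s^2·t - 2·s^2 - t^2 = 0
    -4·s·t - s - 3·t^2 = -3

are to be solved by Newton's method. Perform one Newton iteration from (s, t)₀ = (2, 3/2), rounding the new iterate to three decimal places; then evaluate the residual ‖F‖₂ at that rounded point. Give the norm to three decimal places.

At (2, 3/2): F = (-34.250, -17.750).
Jacobian J = [[-8·s·t - 4·s, -4·s^2 - 2·t], [-4·t - 1, -4·s - 6·t]].
At the point, J = [[-32.000, -19.000], [-7.000, -17.000]] (det J = 411.000).
Solving J·Δ = −F gives Δ = (-0.596, -0.799).
Then the next iterate is (s, t)₁ = (1.404, 0.701).
Re-evaluating at (1.404, 0.701): F = (-9.96112, -3.81502), so ‖F‖₂ = 10.667.

10.667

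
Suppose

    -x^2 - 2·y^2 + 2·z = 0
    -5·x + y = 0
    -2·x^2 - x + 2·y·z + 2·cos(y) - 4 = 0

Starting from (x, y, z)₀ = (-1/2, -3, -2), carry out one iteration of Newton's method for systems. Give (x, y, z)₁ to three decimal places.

At (-1/2, -3, -2): F = (-22.250, -0.500, 6.02002).
Jacobian J = [[-2·x, -4·y, 2], [-5, 1, 0], [-4·x - 1, 2·z - 2·sin(y), 2·y]].
At the point, J = [[1.000, 12.000, 2.000], [-5.000, 1.000, 0.000], [1.000, -3.71776, -6.000]] (det J = -330.82240).
Solving J·Δ = −F gives Δ = (0.270, 1.848, -0.097).
Then the next iterate is (x, y, z)₁ = (-0.230, -1.152, -2.097).

(-0.230, -1.152, -2.097)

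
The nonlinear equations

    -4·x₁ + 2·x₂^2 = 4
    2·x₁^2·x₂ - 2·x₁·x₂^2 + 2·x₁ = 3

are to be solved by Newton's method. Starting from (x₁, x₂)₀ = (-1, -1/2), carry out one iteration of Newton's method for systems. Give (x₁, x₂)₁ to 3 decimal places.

At (-1, -1/2): F = (0.500, -5.500).
Jacobian J = [[-4, 4·x₂], [4·x₁·x₂ - 2·x₂^2 + 2, 2·x₁^2 - 4·x₁·x₂]].
At the point, J = [[-4.000, -2.000], [3.500, 0.000]] (det J = 7.000).
Solving J·Δ = −F gives Δ = (1.571, -2.893).
Then the next iterate is (x₁, x₂)₁ = (0.571, -3.393).

(0.571, -3.393)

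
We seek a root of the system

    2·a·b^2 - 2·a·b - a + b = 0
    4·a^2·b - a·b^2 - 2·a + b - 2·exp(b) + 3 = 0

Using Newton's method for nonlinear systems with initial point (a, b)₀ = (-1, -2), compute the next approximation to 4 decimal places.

(-0.9559, -0.8623)

At (-1, -2): F = (-13.0000, -1.270671).
Jacobian J = [[2·b^2 - 2·b - 1, 4·a·b - 2·a + 1], [8·a·b - b^2 - 2, 4·a^2 - 2·a·b - 2·exp(b) + 1]].
At the point, J = [[11.0000, 11.0000], [10.0000, 0.729329]] (det J = -101.977376).
Solving J·Δ = −F gives Δ = (0.0441, 1.1377).
Then the next iterate is (a, b)₁ = (-0.9559, -0.8623).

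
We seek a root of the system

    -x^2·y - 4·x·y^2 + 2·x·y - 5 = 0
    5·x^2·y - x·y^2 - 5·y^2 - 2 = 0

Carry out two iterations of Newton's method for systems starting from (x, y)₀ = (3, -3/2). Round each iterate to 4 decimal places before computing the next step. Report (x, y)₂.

(2.4063, 0.0129)

At (3, -3/2): F = (-27.5000, -87.5000).
Jacobian J = [[-2·x·y - 4·y^2 + 2·y, -x^2 - 8·x·y + 2·x], [10·x·y - y^2, 5·x^2 - 2·x·y - 10·y]].
At the point, J = [[-3.0000, 33.0000], [-47.2500, 69.0000]] (det J = 1352.2500).
Solving J·Δ = −F gives Δ = (-0.7321, 0.7668).
Then the next iterate is (x, y)₁ = (2.2679, -0.7332).
Round to (2.2679, -0.7332) and repeat: F = (-9.431260, -24.762690), J = [[-0.291080, 12.695024], [-17.165825, 36.374501]].
Δ = (0.1384, 0.7461), so (x, y)₂ = (2.4063, 0.0129).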